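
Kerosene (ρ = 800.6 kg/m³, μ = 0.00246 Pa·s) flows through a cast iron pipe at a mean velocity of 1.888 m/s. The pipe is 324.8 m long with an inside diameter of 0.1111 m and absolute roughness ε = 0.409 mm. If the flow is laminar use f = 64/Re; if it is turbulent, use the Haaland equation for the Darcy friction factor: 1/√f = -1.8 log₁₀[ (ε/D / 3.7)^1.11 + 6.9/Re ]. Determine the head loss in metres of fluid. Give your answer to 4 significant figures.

h_f ≈ 15.55 m

Reynolds number Re = ρVD/μ = 800.6 · 1.888 · 0.1111 / 0.00246 = 6.826e+04.
Re > 4000 → turbulent. Relative roughness ε/D = 0.000409/0.1111 = 0.00368. Haaland: 1/√f = -1.8 log₁₀[(0.00368/3.7)^1.11 + 6.9/6.826e+04] = -1.8 log₁₀[0.000465 + 0.000101] = 5.845, so f = 0.02927.
Darcy-Weisbach: ΔP = f(L/D)(ρV²/2) = 0.02927·(324.8/0.1111)·(800.6·1.888²/2) = 0.02927·2923·1427 = 1.221e+05 Pa.
Head loss h_f = ΔP/(ρg) = 1.221e+05/(800.6·9.81) = 15.55 m.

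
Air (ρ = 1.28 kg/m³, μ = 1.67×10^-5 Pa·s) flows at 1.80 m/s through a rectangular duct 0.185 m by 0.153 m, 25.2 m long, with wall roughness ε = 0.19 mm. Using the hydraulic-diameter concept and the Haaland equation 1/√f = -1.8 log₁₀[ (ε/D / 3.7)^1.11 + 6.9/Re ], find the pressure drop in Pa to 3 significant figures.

Hydraulic diameter D_h = 4A/P = 4·(0.185·0.153)/(2·(0.185+0.153)) = 0.1132/0.676 = 0.1675 m.
Re = ρVD_h/μ = 1.28·1.8·0.1675/1.67e-05 = 2.311e+04.
ε/D_h = 0.00019/0.1675 = 0.00113; Haaland gives 1/√f = -1.8 log₁₀[0.000126+0.000299] = 6.07, so f = 0.02714.
ΔP = f(L/D_h)(ρV²/2) = 0.02714·25.2/0.1675·2.074 = 8.468 Pa.

ΔP ≈ 8.47 Pa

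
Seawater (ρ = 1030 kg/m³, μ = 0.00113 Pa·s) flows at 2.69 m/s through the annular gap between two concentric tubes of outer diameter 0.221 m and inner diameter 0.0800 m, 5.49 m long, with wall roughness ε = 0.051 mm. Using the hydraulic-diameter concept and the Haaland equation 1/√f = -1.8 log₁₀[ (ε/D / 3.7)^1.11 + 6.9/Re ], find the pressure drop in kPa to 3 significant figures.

ΔP ≈ 2.47 kPa

Hydraulic diameter D_h = 4A/P = D_o - D_i = 0.221 - 0.08 = 0.141 m.
Re = ρVD_h/μ = 1030·2.69·0.141/0.00113 = 3.457e+05.
ε/D_h = 5.1e-05/0.141 = 0.000362; Haaland gives 1/√f = -1.8 log₁₀[3.54e-05+2e-05] = 7.662, so f = 0.01703.
ΔP = f(L/D_h)(ρV²/2) = 0.01703·5.49/0.141·3727 = 2471 Pa.
ΔP = 2.47 kPa.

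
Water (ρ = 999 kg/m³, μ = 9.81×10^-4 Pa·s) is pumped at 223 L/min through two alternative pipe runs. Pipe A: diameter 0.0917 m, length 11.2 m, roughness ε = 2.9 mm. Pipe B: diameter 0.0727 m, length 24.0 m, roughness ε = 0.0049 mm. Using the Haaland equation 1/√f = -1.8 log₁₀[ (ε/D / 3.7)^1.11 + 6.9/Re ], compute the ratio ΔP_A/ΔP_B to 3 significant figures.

ΔP_A/ΔP_B ≈ 0.439

Pipe A: V = Q/A = 0.003717/0.006604 = 0.5628 m/s; Re = 5.255e+04; ε/D = 0.0316; Haaland → f = 0.05914; ΔP_A = f(L/D)(ρV²/2) = 1143 Pa.
Pipe B: V = Q/A = 0.003717/0.004151 = 0.8954 m/s; Re = 6.629e+04; ε/D = 6.74e-05; Haaland → f = 0.01968; ΔP_B = f(L/D)(ρV²/2) = 2601 Pa.
ΔP_A/ΔP_B = 1143/2601 = 0.439.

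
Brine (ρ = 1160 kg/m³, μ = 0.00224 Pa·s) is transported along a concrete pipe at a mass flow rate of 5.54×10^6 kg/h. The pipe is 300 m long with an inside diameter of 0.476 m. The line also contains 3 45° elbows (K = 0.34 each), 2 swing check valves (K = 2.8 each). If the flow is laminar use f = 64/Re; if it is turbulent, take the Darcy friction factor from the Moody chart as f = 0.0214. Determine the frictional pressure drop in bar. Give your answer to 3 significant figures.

ΔP ≈ 6.48 bar

ṁ = 5.54×10^6 kg/h = 5.54×10^6/3600 = 1539 kg/s.
A = πD²/4 = π(0.476)²/4 = 0.178 m²; mean velocity V = ṁ/(ρA) = 1539/(1160 · 0.178) = 7.455 m/s.
Reynolds number Re = ρVD/μ = 1160 · 7.455 · 0.476 / 0.00224 = 1.838e+06.
Re > 4000 → turbulent; use the Moody-chart value f = 0.0214.
Total minor-loss coefficient ΣK = 3·0.34 + 2·2.8 = 6.62.
ΔP = [f·L/D + ΣK]·(ρV²/2) = [0.0214·300/0.476 + 6.62]·(1160·7.455²/2) = [13.49 + 6.62]·3.223e+04 = 6.481e+05 Pa.
ΔP = 6.481e+05 Pa = 6.48 bar.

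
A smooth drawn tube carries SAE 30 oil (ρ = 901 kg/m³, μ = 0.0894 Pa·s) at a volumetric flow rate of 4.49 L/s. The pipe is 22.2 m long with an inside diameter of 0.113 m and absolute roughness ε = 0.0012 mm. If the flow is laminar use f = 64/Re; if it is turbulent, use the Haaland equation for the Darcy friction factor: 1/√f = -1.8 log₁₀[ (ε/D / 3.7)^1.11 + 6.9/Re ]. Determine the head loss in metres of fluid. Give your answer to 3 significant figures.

h_f ≈ 0.252 m

Q = 4.49 L/s = 4.49/1000 = 0.00449 m³/s.
Cross-sectional area A = πD²/4 = π(0.113)²/4 = 0.01003 m²; mean velocity V = Q/A = 0.00449/0.01003 = 0.4477 m/s.
Reynolds number Re = ρVD/μ = 901 · 0.4477 · 0.113 / 0.0894 = 509.9.
Re < 2300 → laminar flow, so f = 64/Re = 64/509.9 = 0.1255 (the turbulent correlation is not needed).
Darcy-Weisbach: ΔP = f(L/D)(ρV²/2) = 0.1255·(22.2/0.113)·(901·0.4477²/2) = 0.1255·196.5·90.3 = 2227 Pa.
Head loss h_f = ΔP/(ρg) = 2227/(901·9.81) = 0.252 m.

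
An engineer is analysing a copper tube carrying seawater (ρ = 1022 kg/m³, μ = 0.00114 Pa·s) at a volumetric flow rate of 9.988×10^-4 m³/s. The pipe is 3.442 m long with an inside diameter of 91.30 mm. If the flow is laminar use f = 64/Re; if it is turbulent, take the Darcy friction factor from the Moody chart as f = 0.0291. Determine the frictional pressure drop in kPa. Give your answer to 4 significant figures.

Cross-sectional area A = πD²/4 = π(0.0913)²/4 = 0.006547 m²; mean velocity V = Q/A = 0.0009988/0.006547 = 0.1526 m/s.
Reynolds number Re = ρVD/μ = 1022 · 0.1526 · 0.0913 / 0.00114 = 1.249e+04.
Re > 4000 → turbulent; use the Moody-chart value f = 0.0291.
Darcy-Weisbach: ΔP = f(L/D)(ρV²/2) = 0.0291·(3.442/0.0913)·(1022·0.1526²/2) = 0.0291·37.7·11.89 = 13.05 Pa.
ΔP = 13.05 Pa = 0.01305 kPa.

ΔP ≈ 0.01305 kPa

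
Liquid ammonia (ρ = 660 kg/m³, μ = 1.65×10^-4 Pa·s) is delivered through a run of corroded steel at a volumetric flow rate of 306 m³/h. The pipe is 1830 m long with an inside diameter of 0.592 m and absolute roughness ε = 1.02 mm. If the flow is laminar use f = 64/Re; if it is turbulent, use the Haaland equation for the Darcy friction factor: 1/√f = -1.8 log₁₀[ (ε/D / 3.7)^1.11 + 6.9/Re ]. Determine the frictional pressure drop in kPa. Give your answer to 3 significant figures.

ΔP ≈ 2.22 kPa

Q = 306 m³/h = 306/3600 = 0.085 m³/s.
Cross-sectional area A = πD²/4 = π(0.592)²/4 = 0.2753 m²; mean velocity V = Q/A = 0.085/0.2753 = 0.3088 m/s.
Reynolds number Re = ρVD/μ = 660 · 0.3088 · 0.592 / 0.000165 = 7.313e+05.
Re > 4000 → turbulent. Relative roughness ε/D = 0.00102/0.592 = 0.00172. Haaland: 1/√f = -1.8 log₁₀[(0.00172/3.7)^1.11 + 6.9/7.313e+05] = -1.8 log₁₀[0.0002 + 9.44e-06] = 6.621, so f = 0.02281.
Darcy-Weisbach: ΔP = f(L/D)(ρV²/2) = 0.02281·(1830/0.592)·(660·0.3088²/2) = 0.02281·3091·31.47 = 2219 Pa.
ΔP = 2219 Pa = 2.22 kPa.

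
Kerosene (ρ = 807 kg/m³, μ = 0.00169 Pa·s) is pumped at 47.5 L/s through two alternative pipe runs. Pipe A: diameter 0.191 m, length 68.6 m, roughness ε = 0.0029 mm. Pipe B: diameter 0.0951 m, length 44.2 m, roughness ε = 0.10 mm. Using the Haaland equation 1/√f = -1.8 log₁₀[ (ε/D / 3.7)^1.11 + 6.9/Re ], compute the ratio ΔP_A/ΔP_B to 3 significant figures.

Pipe A: V = Q/A = 0.0475/0.02865 = 1.658 m/s; Re = 1.512e+05; ε/D = 1.52e-05; Haaland → f = 0.01646; ΔP_A = f(L/D)(ρV²/2) = 6554 Pa.
Pipe B: V = Q/A = 0.0475/0.007103 = 6.687 m/s; Re = 3.037e+05; ε/D = 0.00105; Haaland → f = 0.02073; ΔP_B = f(L/D)(ρV²/2) = 1.738e+05 Pa.
ΔP_A/ΔP_B = 6554/1.738e+05 = 0.0377.

ΔP_A/ΔP_B ≈ 0.0377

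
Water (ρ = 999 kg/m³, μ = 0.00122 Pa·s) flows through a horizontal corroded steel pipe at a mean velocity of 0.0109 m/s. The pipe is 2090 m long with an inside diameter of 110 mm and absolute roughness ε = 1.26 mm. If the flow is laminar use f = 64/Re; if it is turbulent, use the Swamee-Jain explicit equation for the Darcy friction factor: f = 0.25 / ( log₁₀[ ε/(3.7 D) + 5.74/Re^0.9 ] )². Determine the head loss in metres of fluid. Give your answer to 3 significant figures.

h_f ≈ 0.00750 m

Reynolds number Re = ρVD/μ = 999 · 0.0109 · 0.11 / 0.00122 = 981.8.
Re < 2300 → laminar flow, so f = 64/Re = 64/981.8 = 0.06519 (the turbulent correlation is not needed).
Darcy-Weisbach: ΔP = f(L/D)(ρV²/2) = 0.06519·(2090/0.11)·(999·0.0109²/2) = 0.06519·1.9e+04·0.05935 = 73.5 Pa.
Head loss h_f = ΔP/(ρg) = 73.5/(999·9.81) = 0.00750 m.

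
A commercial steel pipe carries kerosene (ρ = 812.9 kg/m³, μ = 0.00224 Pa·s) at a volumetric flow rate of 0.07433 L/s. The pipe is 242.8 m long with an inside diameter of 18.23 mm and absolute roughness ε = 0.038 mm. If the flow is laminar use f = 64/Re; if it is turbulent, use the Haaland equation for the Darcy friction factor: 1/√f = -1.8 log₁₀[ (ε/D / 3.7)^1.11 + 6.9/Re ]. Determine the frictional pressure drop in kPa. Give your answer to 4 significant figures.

Q = 0.07433 L/s = 0.07433/1000 = 7.433e-05 m³/s.
Cross-sectional area A = πD²/4 = π(0.01823)²/4 = 0.000261 m²; mean velocity V = Q/A = 7.433e-05/0.000261 = 0.2848 m/s.
Reynolds number Re = ρVD/μ = 812.9 · 0.2848 · 0.01823 / 0.00224 = 1884.
Re < 2300 → laminar flow, so f = 64/Re = 64/1884 = 0.03397 (the turbulent correlation is not needed).
Darcy-Weisbach: ΔP = f(L/D)(ρV²/2) = 0.03397·(242.8/0.01823)·(812.9·0.2848²/2) = 0.03397·1.332e+04·32.96 = 1.491e+04 Pa.
ΔP = 1.491e+04 Pa = 14.91 kPa.

ΔP ≈ 14.91 kPa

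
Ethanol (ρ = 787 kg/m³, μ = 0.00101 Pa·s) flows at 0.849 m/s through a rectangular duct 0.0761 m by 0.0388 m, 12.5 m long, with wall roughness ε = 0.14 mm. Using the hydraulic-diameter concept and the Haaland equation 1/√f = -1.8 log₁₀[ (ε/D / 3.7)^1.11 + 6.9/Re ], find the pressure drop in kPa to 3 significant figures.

Hydraulic diameter D_h = 4A/P = 4·(0.0761·0.0388)/(2·(0.0761+0.0388)) = 0.01181/0.2298 = 0.0514 m.
Re = ρVD_h/μ = 787·0.849·0.0514/0.00101 = 3.4e+04.
ε/D_h = 0.00014/0.0514 = 0.00272; Haaland gives 1/√f = -1.8 log₁₀[0.000333+0.000203] = 5.888, so f = 0.02885.
ΔP = f(L/D_h)(ρV²/2) = 0.02885·12.5/0.0514·283.6 = 1990 Pa.
ΔP = 1.99 kPa.

ΔP ≈ 1.99 kPa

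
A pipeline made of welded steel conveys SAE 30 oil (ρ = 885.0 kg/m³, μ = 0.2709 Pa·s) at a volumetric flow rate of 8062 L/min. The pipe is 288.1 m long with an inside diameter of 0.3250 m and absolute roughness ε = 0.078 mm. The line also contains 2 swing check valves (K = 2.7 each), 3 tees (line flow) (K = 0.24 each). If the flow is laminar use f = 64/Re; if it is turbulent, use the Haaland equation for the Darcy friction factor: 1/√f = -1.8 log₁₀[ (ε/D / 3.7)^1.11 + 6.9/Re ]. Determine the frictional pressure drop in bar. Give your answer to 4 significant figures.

ΔP ≈ 0.4540 bar

Q = 8062 L/min = 8062/60000 = 0.1344 m³/s.
Cross-sectional area A = πD²/4 = π(0.325)²/4 = 0.08296 m²; mean velocity V = Q/A = 0.1344/0.08296 = 1.62 m/s.
Reynolds number Re = ρVD/μ = 885 · 1.62 · 0.325 / 0.271 = 1720.
Re < 2300 → laminar flow, so f = 64/Re = 64/1720 = 0.03722 (the turbulent correlation is not needed).
Total minor-loss coefficient ΣK = 2·2.7 + 3·0.24 = 6.12.
ΔP = [f·L/D + ΣK]·(ρV²/2) = [0.03722·288.1/0.325 + 6.12]·(885·1.62²/2) = [32.99 + 6.12]·1161 = 4.54e+04 Pa.
ΔP = 4.54e+04 Pa = 0.4540 bar.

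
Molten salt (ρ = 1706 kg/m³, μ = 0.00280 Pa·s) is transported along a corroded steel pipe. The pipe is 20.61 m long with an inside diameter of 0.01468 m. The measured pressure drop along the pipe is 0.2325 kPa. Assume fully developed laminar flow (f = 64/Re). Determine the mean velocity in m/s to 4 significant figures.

V ≈ 0.02713 m/s

For laminar flow, f = 64/Re with Re = ρVD/μ, so Darcy-Weisbach reduces to ΔP = 32μLV/D². Solving for V: V = ΔP·D²/(32μL) = 232.5·(0.01468)²/(32·0.0028·20.61) = 0.02713 m/s.
Check: Re = ρVD/μ = 1706·0.02713·0.01468/0.0028 = 242.7 < 2300, so the laminar assumption holds.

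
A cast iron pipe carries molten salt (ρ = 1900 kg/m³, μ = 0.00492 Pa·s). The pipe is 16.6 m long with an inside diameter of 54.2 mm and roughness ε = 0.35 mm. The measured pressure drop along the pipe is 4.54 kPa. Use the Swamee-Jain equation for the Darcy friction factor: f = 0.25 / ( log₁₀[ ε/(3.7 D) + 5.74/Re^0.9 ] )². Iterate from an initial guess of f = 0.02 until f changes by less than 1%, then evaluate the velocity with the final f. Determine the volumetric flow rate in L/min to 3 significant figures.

Rearranging Darcy-Weisbach: V = √(2·ΔP·D/(f·L·ρ)). With ε/D = 0.00035/0.0542 = 0.00646, iterate starting from f = 0.02:
  f = 0.02 → V = √(2·4540·0.0542/(0.02·16.6·1900)) = 0.8833 m/s; Re = ρVD/μ = 1.849e+04; f → 0.03729
  f = 0.03729 → V = 0.6469 m/s; Re = 1.354e+04; f → 0.03856
  f = 0.03856 → V = 0.6361 m/s; Re = 1.331e+04; f → 0.03864
Converged (Δf/f < 1%). With the final f = 0.03864: V = √(2·4540·0.0542/(0.03864·16.6·1900)) = 0.6355 m/s.
Q = V·A = 0.6355·(π/4·0.0542²) = 0.001466 m³/s = 88.0 L/min.

Q ≈ 88.0 L/min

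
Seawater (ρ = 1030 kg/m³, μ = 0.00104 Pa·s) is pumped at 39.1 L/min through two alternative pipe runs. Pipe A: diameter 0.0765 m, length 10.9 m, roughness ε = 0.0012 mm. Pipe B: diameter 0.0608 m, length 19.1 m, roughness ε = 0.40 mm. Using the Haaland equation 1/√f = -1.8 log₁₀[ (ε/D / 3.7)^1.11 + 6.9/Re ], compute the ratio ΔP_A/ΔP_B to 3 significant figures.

Pipe A: V = Q/A = 0.0006517/0.004596 = 0.1418 m/s; Re = 1.074e+04; ε/D = 1.57e-05; Haaland → f = 0.0303; ΔP_A = f(L/D)(ρV²/2) = 44.7 Pa.
Pipe B: V = Q/A = 0.0006517/0.002903 = 0.2245 m/s; Re = 1.352e+04; ε/D = 0.00658; Haaland → f = 0.03787; ΔP_B = f(L/D)(ρV²/2) = 308.6 Pa.
ΔP_A/ΔP_B = 44.7/308.6 = 0.145.

ΔP_A/ΔP_B ≈ 0.145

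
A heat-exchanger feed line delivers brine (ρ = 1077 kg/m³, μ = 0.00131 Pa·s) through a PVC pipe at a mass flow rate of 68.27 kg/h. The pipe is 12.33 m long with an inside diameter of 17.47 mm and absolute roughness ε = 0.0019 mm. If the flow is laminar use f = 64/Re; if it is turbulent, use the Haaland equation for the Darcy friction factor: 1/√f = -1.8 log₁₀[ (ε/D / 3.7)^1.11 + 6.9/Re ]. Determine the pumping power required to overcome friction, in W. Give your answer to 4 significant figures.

P ≈ 0.002191 W

ṁ = 68.27 kg/h = 68.27/3600 = 0.01896 kg/s.
A = πD²/4 = π(0.01747)²/4 = 0.0002397 m²; mean velocity V = ṁ/(ρA) = 0.01896/(1077 · 0.0002397) = 0.07346 m/s.
Reynolds number Re = ρVD/μ = 1077 · 0.07346 · 0.01747 / 0.00131 = 1055.
Re < 2300 → laminar flow, so f = 64/Re = 64/1055 = 0.06066 (the turbulent correlation is not needed).
Darcy-Weisbach: ΔP = f(L/D)(ρV²/2) = 0.06066·(12.33/0.01747)·(1077·0.07346²/2) = 0.06066·705.8·2.906 = 124.4 Pa.
Q = ṁ/ρ = 0.01896/1077 = 1.761e-05 m³/s.
Pumping power P = QΔP = 1.761e-05·124.4 = 0.0021905 W = 0.002191 W.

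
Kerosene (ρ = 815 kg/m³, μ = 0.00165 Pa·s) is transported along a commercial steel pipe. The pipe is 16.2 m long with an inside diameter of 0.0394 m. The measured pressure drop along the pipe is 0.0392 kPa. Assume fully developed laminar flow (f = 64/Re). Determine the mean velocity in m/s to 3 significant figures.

For laminar flow, f = 64/Re with Re = ρVD/μ, so Darcy-Weisbach reduces to ΔP = 32μLV/D². Solving for V: V = ΔP·D²/(32μL) = 39.2·(0.0394)²/(32·0.00165·16.2) = 0.07114 m/s.
Check: Re = ρVD/μ = 815·0.07114·0.0394/0.00165 = 1385 < 2300, so the laminar assumption holds.

V ≈ 0.0711 m/s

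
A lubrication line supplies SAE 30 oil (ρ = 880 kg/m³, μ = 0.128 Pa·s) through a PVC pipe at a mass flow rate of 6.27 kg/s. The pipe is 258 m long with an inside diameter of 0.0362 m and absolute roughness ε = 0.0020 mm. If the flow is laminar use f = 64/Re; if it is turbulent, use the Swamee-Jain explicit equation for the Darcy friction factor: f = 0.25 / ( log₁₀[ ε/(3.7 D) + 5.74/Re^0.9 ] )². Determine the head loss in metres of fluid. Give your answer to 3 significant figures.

A = πD²/4 = π(0.0362)²/4 = 0.001029 m²; mean velocity V = ṁ/(ρA) = 6.27/(880 · 0.001029) = 6.923 m/s.
Reynolds number Re = ρVD/μ = 880 · 6.923 · 0.0362 / 0.128 = 1723.
Re < 2300 → laminar flow, so f = 64/Re = 64/1723 = 0.03715 (the turbulent correlation is not needed).
Darcy-Weisbach: ΔP = f(L/D)(ρV²/2) = 0.03715·(258/0.0362)·(880·6.923²/2) = 0.03715·7127·2.109e+04 = 5.583e+06 Pa.
Head loss h_f = ΔP/(ρg) = 5.583e+06/(880·9.81) = 647 m.

h_f ≈ 647 m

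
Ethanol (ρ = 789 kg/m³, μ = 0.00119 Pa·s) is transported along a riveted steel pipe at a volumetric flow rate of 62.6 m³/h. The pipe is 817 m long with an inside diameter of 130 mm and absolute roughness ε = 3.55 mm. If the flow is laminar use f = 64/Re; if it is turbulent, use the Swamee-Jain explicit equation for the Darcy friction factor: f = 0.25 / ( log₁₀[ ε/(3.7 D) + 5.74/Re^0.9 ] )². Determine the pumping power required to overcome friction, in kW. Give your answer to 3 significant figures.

Q = 62.6 m³/h = 62.6/3600 = 0.01739 m³/s.
Cross-sectional area A = πD²/4 = π(0.13)²/4 = 0.01327 m²; mean velocity V = Q/A = 0.01739/0.01327 = 1.31 m/s.
Reynolds number Re = ρVD/μ = 789 · 1.31 · 0.13 / 0.00119 = 1.129e+05.
Re > 4000 → turbulent. Relative roughness ε/D = 0.00355/0.13 = 0.0273. Swamee-Jain: f = 0.25/(log₁₀[0.0273/3.7 + 5.74/1.129e+05^0.9])² = 0.25/(log₁₀[0.00738 + 0.000163])² = 0.25/(-2.122)² = 0.0555.
Darcy-Weisbach: ΔP = f(L/D)(ρV²/2) = 0.0555·(817/0.13)·(789·1.31²/2) = 0.0555·6285·677.1 = 2.361e+05 Pa.
Pumping power P = QΔP = 0.01739·2.361e+05 = 4106 W = 4.11 kW.

P ≈ 4.11 kW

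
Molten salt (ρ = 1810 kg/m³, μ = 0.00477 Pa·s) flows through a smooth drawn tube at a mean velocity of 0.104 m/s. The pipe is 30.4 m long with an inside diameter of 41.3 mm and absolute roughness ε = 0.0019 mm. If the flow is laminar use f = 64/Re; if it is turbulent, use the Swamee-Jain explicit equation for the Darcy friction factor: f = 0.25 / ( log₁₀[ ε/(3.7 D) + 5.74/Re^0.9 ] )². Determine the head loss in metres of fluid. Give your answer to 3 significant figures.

Reynolds number Re = ρVD/μ = 1810 · 0.104 · 0.0413 / 0.00477 = 1630.
Re < 2300 → laminar flow, so f = 64/Re = 64/1630 = 0.03927 (the turbulent correlation is not needed).
Darcy-Weisbach: ΔP = f(L/D)(ρV²/2) = 0.03927·(30.4/0.0413)·(1810·0.104²/2) = 0.03927·736.1·9.788 = 282.9 Pa.
Head loss h_f = ΔP/(ρg) = 282.9/(1810·9.81) = 0.0159 m.

h_f ≈ 0.0159 m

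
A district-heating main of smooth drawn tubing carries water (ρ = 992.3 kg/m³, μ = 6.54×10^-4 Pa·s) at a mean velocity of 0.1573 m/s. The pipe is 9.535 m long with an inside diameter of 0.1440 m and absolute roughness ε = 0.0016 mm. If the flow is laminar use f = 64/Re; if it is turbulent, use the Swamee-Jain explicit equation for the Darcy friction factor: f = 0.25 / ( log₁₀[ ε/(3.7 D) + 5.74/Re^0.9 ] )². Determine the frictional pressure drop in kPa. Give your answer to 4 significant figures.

Reynolds number Re = ρVD/μ = 992.3 · 0.1573 · 0.144 / 0.000654 = 3.437e+04.
Re > 4000 → turbulent. Relative roughness ε/D = 1.6e-06/0.144 = 1.11e-05. Swamee-Jain: f = 0.25/(log₁₀[1.11e-05/3.7 + 5.74/3.437e+04^0.9])² = 0.25/(log₁₀[3e-06 + 0.000475])² = 0.25/(-3.321)² = 0.02267.
Darcy-Weisbach: ΔP = f(L/D)(ρV²/2) = 0.02267·(9.535/0.144)·(992.3·0.1573²/2) = 0.02267·66.22·12.28 = 18.43 Pa.
ΔP = 18.43 Pa = 0.01843 kPa.

ΔP ≈ 0.01843 kPa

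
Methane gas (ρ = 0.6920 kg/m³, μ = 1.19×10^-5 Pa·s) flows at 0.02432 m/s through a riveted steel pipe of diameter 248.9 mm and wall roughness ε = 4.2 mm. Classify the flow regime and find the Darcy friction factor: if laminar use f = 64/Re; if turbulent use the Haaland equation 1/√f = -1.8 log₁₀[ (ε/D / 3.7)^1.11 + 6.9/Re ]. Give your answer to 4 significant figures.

f ≈ 0.1818

Re = ρVD/μ = 0.692·0.02432·0.2489/1.19e-05 = 352.
Re < 2300 → laminar, so f = 64/Re = 0.1818 (roughness is irrelevant in laminar flow).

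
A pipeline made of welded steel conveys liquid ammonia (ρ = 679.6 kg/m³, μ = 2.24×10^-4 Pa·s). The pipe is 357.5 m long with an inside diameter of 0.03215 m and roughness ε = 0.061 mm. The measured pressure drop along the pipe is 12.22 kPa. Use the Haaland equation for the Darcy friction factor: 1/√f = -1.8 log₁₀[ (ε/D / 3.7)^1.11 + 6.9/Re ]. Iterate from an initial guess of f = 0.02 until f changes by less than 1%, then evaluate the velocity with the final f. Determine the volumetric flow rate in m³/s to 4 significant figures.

Rearranging Darcy-Weisbach: V = √(2·ΔP·D/(f·L·ρ)). With ε/D = 6.1e-05/0.03215 = 0.0019, iterate starting from f = 0.02:
  f = 0.02 → V = √(2·1.222e+04·0.03215/(0.02·357.5·679.6)) = 0.4021 m/s; Re = ρVD/μ = 3.922e+04; f → 0.02671
  f = 0.02671 → V = 0.348 m/s; Re = 3.394e+04; f → 0.02717
  f = 0.02717 → V = 0.345 m/s; Re = 3.365e+04; f → 0.0272
Converged (Δf/f < 1%). With the final f = 0.0272: V = √(2·1.222e+04·0.03215/(0.0272·357.5·679.6)) = 0.3448 m/s.
Q = V·A = 0.3448·(π/4·0.03215²) = 0.0002799 m³/s = 2.799×10^-4 m³/s.

Q ≈ 2.799×10^-4 m³/s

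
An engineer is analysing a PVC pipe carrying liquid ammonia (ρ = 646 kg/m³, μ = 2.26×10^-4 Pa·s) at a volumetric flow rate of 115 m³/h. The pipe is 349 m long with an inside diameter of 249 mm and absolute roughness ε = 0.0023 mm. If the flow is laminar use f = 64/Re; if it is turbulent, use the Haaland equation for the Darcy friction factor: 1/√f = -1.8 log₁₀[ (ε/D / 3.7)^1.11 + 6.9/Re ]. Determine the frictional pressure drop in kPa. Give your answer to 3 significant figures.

ΔP ≈ 2.60 kPa

Q = 115 m³/h = 115/3600 = 0.03194 m³/s.
Cross-sectional area A = πD²/4 = π(0.249)²/4 = 0.0487 m²; mean velocity V = Q/A = 0.03194/0.0487 = 0.656 m/s.
Reynolds number Re = ρVD/μ = 646 · 0.656 · 0.249 / 0.000226 = 4.669e+05.
Re > 4000 → turbulent. Relative roughness ε/D = 2.3e-06/0.249 = 9.24e-06. Haaland: 1/√f = -1.8 log₁₀[(9.24e-06/3.7)^1.11 + 6.9/4.669e+05] = -1.8 log₁₀[6.04e-07 + 1.48e-05] = 8.663, so f = 0.01332.
Darcy-Weisbach: ΔP = f(L/D)(ρV²/2) = 0.01332·(349/0.249)·(646·0.656²/2) = 0.01332·1402·139 = 2596 Pa.
ΔP = 2596 Pa = 2.60 kPa.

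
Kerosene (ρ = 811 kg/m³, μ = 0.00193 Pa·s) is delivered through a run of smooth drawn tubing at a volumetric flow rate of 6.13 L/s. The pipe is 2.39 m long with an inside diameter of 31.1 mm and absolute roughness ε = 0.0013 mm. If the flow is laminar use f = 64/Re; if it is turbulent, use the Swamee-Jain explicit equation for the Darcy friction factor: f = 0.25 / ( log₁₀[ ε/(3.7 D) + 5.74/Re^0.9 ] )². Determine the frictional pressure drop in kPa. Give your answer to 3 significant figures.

Q = 6.13 L/s = 6.13/1000 = 0.00613 m³/s.
Cross-sectional area A = πD²/4 = π(0.0311)²/4 = 0.0007596 m²; mean velocity V = Q/A = 0.00613/0.0007596 = 8.07 m/s.
Reynolds number Re = ρVD/μ = 811 · 8.07 · 0.0311 / 0.00193 = 1.055e+05.
Re > 4000 → turbulent. Relative roughness ε/D = 1.3e-06/0.0311 = 4.18e-05. Swamee-Jain: f = 0.25/(log₁₀[4.18e-05/3.7 + 5.74/1.055e+05^0.9])² = 0.25/(log₁₀[1.13e-05 + 0.000173])² = 0.25/(-3.734)² = 0.01793.
Darcy-Weisbach: ΔP = f(L/D)(ρV²/2) = 0.01793·(2.39/0.0311)·(811·8.07²/2) = 0.01793·76.85·2.641e+04 = 3.638e+04 Pa.
ΔP = 3.638e+04 Pa = 36.4 kPa.

ΔP ≈ 36.4 kPa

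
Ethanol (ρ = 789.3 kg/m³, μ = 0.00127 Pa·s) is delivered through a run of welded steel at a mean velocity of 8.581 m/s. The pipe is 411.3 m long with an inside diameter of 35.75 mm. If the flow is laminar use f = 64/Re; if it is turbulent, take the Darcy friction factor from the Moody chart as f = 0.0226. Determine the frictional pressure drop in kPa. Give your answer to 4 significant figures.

Reynolds number Re = ρVD/μ = 789.3 · 8.581 · 0.03575 / 0.00127 = 1.907e+05.
Re > 4000 → turbulent; use the Moody-chart value f = 0.0226.
Darcy-Weisbach: ΔP = f(L/D)(ρV²/2) = 0.0226·(411.3/0.03575)·(789.3·8.581²/2) = 0.0226·1.15e+04·2.906e+04 = 7.556e+06 Pa.
ΔP = 7.556e+06 Pa = 7556 kPa.

ΔP ≈ 7556 kPa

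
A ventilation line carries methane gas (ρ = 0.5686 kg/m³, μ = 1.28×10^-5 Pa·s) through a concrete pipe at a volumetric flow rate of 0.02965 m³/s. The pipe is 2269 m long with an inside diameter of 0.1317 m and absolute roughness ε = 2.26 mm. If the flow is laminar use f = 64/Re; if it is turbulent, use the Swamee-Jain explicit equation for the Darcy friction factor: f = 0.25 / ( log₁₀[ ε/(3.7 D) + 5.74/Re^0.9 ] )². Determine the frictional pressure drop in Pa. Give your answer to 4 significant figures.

Cross-sectional area A = πD²/4 = π(0.1317)²/4 = 0.01362 m²; mean velocity V = Q/A = 0.02965/0.01362 = 2.177 m/s.
Reynolds number Re = ρVD/μ = 0.5686 · 2.177 · 0.1317 / 1.28e-05 = 1.273e+04.
Re > 4000 → turbulent. Relative roughness ε/D = 0.00226/0.1317 = 0.0172. Swamee-Jain: f = 0.25/(log₁₀[0.0172/3.7 + 5.74/1.273e+04^0.9])² = 0.25/(log₁₀[0.00464 + 0.00116])² = 0.25/(-2.237)² = 0.04997.
Darcy-Weisbach: ΔP = f(L/D)(ρV²/2) = 0.04997·(2269/0.1317)·(0.5686·2.177²/2) = 0.04997·1.723e+04·1.347 = 1159 Pa.

ΔP ≈ 1159 Pa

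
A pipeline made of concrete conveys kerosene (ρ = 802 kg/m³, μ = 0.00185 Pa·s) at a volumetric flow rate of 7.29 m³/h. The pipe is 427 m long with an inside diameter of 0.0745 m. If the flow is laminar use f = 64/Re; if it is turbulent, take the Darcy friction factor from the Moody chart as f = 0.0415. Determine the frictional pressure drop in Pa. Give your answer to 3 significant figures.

Q = 7.29 m³/h = 7.29/3600 = 0.002025 m³/s.
Cross-sectional area A = πD²/4 = π(0.0745)²/4 = 0.004359 m²; mean velocity V = Q/A = 0.002025/0.004359 = 0.4645 m/s.
Reynolds number Re = ρVD/μ = 802 · 0.4645 · 0.0745 / 0.00185 = 1.5e+04.
Re > 4000 → turbulent; use the Moody-chart value f = 0.0415.
Darcy-Weisbach: ΔP = f(L/D)(ρV²/2) = 0.0415·(427/0.0745)·(802·0.4645²/2) = 0.0415·5732·86.53 = 2.058e+04 Pa.

ΔP ≈ 20600 Pa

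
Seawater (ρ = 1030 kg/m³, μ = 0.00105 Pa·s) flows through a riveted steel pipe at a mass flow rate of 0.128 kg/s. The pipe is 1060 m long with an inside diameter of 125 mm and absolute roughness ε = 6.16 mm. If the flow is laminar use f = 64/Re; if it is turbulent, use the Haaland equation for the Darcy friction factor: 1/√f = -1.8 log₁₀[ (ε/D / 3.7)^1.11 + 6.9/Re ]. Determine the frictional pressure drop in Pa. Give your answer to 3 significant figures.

A = πD²/4 = π(0.125)²/4 = 0.01227 m²; mean velocity V = ṁ/(ρA) = 0.128/(1030 · 0.01227) = 0.01013 m/s.
Reynolds number Re = ρVD/μ = 1030 · 0.01013 · 0.125 / 0.00105 = 1242.
Re < 2300 → laminar flow, so f = 64/Re = 64/1242 = 0.05154 (the turbulent correlation is not needed).
Darcy-Weisbach: ΔP = f(L/D)(ρV²/2) = 0.05154·(1060/0.125)·(1030·0.01013²/2) = 0.05154·8480·0.05281 = 23.08 Pa.

ΔP ≈ 23.1 Pa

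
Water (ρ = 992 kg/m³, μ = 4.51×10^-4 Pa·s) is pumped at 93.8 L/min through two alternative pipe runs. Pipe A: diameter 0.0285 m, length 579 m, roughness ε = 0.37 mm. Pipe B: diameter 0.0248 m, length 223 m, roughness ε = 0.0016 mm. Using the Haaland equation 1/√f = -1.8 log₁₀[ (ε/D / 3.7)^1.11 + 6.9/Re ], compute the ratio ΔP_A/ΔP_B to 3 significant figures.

ΔP_A/ΔP_B ≈ 3.33

Pipe A: V = Q/A = 0.001563/0.0006379 = 2.451 m/s; Re = 1.536e+05; ε/D = 0.013; Haaland → f = 0.04188; ΔP_A = f(L/D)(ρV²/2) = 2.534e+06 Pa.
Pipe B: V = Q/A = 0.001563/0.0004831 = 3.236 m/s; Re = 1.765e+05; ε/D = 6.45e-05; Haaland → f = 0.01628; ΔP_B = f(L/D)(ρV²/2) = 7.607e+05 Pa.
ΔP_A/ΔP_B = 2.534e+06/7.607e+05 = 3.33.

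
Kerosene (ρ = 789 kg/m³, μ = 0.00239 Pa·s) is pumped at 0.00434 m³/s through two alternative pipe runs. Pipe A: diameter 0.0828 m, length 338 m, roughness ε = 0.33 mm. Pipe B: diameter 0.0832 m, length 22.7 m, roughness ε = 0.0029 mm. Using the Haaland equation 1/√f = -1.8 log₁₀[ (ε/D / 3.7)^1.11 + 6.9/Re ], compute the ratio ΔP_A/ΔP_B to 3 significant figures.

Pipe A: V = Q/A = 0.00434/0.005385 = 0.806 m/s; Re = 2.203e+04; ε/D = 0.00399; Haaland → f = 0.03242; ΔP_A = f(L/D)(ρV²/2) = 3.392e+04 Pa.
Pipe B: V = Q/A = 0.00434/0.005437 = 0.7983 m/s; Re = 2.193e+04; ε/D = 3.49e-05; Haaland → f = 0.02522; ΔP_B = f(L/D)(ρV²/2) = 1730 Pa.
ΔP_A/ΔP_B = 3.392e+04/1730 = 19.6.

ΔP_A/ΔP_B ≈ 19.6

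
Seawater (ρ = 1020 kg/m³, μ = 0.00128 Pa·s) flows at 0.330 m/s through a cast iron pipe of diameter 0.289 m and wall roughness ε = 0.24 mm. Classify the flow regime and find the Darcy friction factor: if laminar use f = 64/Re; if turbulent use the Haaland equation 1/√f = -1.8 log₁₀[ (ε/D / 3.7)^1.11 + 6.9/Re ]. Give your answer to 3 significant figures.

f ≈ 0.0220

Re = ρVD/μ = 1020·0.33·0.289/0.00128 = 7.6e+04.
Re > 4000 → turbulent. ε/D = 0.00024/0.289 = 0.00083; Haaland: 1/√f = -1.8 log₁₀[8.91e-05 + 9.08e-05] = 6.741, so f = 0.02201.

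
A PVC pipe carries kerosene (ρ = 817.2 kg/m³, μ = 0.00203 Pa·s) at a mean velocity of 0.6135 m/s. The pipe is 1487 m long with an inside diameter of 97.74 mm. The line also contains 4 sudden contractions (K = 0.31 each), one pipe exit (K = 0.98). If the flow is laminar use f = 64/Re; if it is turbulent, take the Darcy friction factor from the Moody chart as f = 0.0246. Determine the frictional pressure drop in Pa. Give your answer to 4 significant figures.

ΔP ≈ 57900 Pa

Reynolds number Re = ρVD/μ = 817.2 · 0.6135 · 0.09774 / 0.00203 = 2.414e+04.
Re > 4000 → turbulent; use the Moody-chart value f = 0.0246.
Total minor-loss coefficient ΣK = 4·0.31 + 1·0.98 = 2.22.
ΔP = [f·L/D + ΣK]·(ρV²/2) = [0.0246·1487/0.09774 + 2.22]·(817.2·0.6135²/2) = [374.3 + 2.22]·153.8 = 5.79e+04 Pa.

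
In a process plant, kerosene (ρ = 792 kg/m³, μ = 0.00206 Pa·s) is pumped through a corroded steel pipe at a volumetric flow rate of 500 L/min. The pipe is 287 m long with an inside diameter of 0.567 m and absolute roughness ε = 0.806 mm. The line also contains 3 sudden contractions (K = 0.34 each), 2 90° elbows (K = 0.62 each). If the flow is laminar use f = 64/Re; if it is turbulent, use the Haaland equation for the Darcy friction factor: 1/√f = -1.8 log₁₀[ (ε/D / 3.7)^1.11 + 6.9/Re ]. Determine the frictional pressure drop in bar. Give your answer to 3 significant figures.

ΔP ≈ 8.72×10^-5 bar

Q = 500 L/min = 500/60000 = 0.008333 m³/s.
Cross-sectional area A = πD²/4 = π(0.567)²/4 = 0.2525 m²; mean velocity V = Q/A = 0.008333/0.2525 = 0.033 m/s.
Reynolds number Re = ρVD/μ = 792 · 0.033 · 0.567 / 0.00206 = 7195.
Re > 4000 → turbulent. Relative roughness ε/D = 0.000806/0.567 = 0.00142. Haaland: 1/√f = -1.8 log₁₀[(0.00142/3.7)^1.11 + 6.9/7195] = -1.8 log₁₀[0.000162 + 0.000959] = 5.311, so f = 0.03545.
Total minor-loss coefficient ΣK = 3·0.34 + 2·0.62 = 2.26.
ΔP = [f·L/D + ΣK]·(ρV²/2) = [0.03545·287/0.567 + 2.26]·(792·0.033²/2) = [17.95 + 2.26]·0.4313 = 8.716 Pa.
ΔP = 8.716 Pa = 8.72×10^-5 bar.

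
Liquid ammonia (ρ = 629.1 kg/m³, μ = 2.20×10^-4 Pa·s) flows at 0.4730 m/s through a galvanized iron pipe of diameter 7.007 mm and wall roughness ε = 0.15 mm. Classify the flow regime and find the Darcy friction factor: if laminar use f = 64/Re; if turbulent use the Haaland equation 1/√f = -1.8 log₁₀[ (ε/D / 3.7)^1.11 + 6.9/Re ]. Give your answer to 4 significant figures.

f ≈ 0.05373

Re = ρVD/μ = 629.1·0.473·0.007007/0.00022 = 9477.
Re > 4000 → turbulent. ε/D = 0.00015/0.007007 = 0.0214; Haaland: 1/√f = -1.8 log₁₀[0.00328 + 0.000728] = 4.314, so f = 0.05373.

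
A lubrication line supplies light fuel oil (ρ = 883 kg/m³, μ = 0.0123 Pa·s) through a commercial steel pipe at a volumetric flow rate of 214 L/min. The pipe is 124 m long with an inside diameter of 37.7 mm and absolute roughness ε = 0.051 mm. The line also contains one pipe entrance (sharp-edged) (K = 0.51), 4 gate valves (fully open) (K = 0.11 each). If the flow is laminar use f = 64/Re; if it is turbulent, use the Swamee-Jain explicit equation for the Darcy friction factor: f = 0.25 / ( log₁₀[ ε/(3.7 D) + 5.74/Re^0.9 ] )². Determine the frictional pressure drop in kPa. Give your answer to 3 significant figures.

Q = 214 L/min = 214/60000 = 0.003567 m³/s.
Cross-sectional area A = πD²/4 = π(0.0377)²/4 = 0.001116 m²; mean velocity V = Q/A = 0.003567/0.001116 = 3.195 m/s.
Reynolds number Re = ρVD/μ = 883 · 3.195 · 0.0377 / 0.0123 = 8647.
Re > 4000 → turbulent. Relative roughness ε/D = 5.1e-05/0.0377 = 0.00135. Swamee-Jain: f = 0.25/(log₁₀[0.00135/3.7 + 5.74/8647^0.9])² = 0.25/(log₁₀[0.000366 + 0.00164])² = 0.25/(-2.697)² = 0.03437.
Total minor-loss coefficient ΣK = 1·0.51 + 4·0.11 = 0.95.
ΔP = [f·L/D + ΣK]·(ρV²/2) = [0.03437·124/0.0377 + 0.95]·(883·3.195²/2) = [113 + 0.95]·4507 = 5.138e+05 Pa.
ΔP = 5.138e+05 Pa = 514 kPa.

ΔP ≈ 514 kPa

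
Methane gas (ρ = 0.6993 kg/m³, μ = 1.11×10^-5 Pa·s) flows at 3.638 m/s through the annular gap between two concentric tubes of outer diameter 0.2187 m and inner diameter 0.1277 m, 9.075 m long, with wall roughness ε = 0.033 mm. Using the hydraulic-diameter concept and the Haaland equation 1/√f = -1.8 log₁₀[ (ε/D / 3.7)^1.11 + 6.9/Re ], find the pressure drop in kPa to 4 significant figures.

ΔP ≈ 0.01206 kPa

Hydraulic diameter D_h = 4A/P = D_o - D_i = 0.2187 - 0.1277 = 0.091 m.
Re = ρVD_h/μ = 0.6993·3.638·0.091/1.11e-05 = 2.086e+04.
ε/D_h = 3.3e-05/0.091 = 0.000363; Haaland gives 1/√f = -1.8 log₁₀[3.55e-05+0.000331] = 6.185, so f = 0.02614.
ΔP = f(L/D_h)(ρV²/2) = 0.02614·9.075/0.091·4.628 = 12.06 Pa.
ΔP = 0.01206 kPa.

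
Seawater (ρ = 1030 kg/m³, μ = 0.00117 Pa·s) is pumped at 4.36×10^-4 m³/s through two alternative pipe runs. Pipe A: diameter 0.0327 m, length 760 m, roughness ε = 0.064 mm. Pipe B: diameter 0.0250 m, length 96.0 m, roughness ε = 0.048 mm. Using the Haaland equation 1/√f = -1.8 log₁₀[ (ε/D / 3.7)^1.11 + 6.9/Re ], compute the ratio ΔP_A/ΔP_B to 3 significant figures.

Pipe A: V = Q/A = 0.000436/0.0008398 = 0.5192 m/s; Re = 1.495e+04; ε/D = 0.00196; Haaland → f = 0.03092; ΔP_A = f(L/D)(ρV²/2) = 9.974e+04 Pa.
Pipe B: V = Q/A = 0.000436/0.0004909 = 0.8882 m/s; Re = 1.955e+04; ε/D = 0.00192; Haaland → f = 0.02945; ΔP_B = f(L/D)(ρV²/2) = 4.594e+04 Pa.
ΔP_A/ΔP_B = 9.974e+04/4.594e+04 = 2.17.

ΔP_A/ΔP_B ≈ 2.17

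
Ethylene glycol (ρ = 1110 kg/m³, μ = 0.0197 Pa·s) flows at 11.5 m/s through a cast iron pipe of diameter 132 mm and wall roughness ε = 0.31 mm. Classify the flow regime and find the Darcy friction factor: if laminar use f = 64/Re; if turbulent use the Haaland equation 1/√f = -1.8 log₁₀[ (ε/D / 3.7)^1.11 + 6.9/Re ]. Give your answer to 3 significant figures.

f ≈ 0.0261

Re = ρVD/μ = 1110·11.5·0.132/0.0197 = 8.553e+04.
Re > 4000 → turbulent. ε/D = 0.00031/0.132 = 0.00235; Haaland: 1/√f = -1.8 log₁₀[0.000282 + 8.07e-05] = 6.192, so f = 0.02608.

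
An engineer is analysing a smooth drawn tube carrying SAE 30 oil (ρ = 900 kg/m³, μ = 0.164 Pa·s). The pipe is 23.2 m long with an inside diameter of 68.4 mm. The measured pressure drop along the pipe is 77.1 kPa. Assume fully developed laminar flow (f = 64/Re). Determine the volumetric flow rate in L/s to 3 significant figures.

Q ≈ 10.9 L/s

For laminar flow, f = 64/Re with Re = ρVD/μ, so Darcy-Weisbach reduces to ΔP = 32μLV/D². Solving for V: V = ΔP·D²/(32μL) = 7.71e+04·(0.0684)²/(32·0.164·23.2) = 2.963 m/s.
Check: Re = ρVD/μ = 900·2.963·0.0684/0.164 = 1112 < 2300, so the laminar assumption holds.
Q = V·A = 2.963·(π/4·0.0684²) = 0.01089 m³/s = 10.9 L/s.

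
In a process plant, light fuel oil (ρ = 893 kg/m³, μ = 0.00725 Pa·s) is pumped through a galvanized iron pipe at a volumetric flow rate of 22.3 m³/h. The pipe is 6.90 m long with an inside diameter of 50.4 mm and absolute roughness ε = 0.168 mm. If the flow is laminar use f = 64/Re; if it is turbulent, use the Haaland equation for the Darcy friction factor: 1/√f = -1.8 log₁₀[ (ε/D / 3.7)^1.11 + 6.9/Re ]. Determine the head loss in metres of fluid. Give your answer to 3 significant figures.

h_f ≈ 2.15 m

Q = 22.3 m³/h = 22.3/3600 = 0.006194 m³/s.
Cross-sectional area A = πD²/4 = π(0.0504)²/4 = 0.001995 m²; mean velocity V = Q/A = 0.006194/0.001995 = 3.105 m/s.
Reynolds number Re = ρVD/μ = 893 · 3.105 · 0.0504 / 0.00725 = 1.928e+04.
Re > 4000 → turbulent. Relative roughness ε/D = 0.000168/0.0504 = 0.00333. Haaland: 1/√f = -1.8 log₁₀[(0.00333/3.7)^1.11 + 6.9/1.928e+04] = -1.8 log₁₀[0.000417 + 0.000358] = 5.6, so f = 0.03189.
Darcy-Weisbach: ΔP = f(L/D)(ρV²/2) = 0.03189·(6.9/0.0504)·(893·3.105²/2) = 0.03189·136.9·4305 = 1.879e+04 Pa.
Head loss h_f = ΔP/(ρg) = 1.879e+04/(893·9.81) = 2.15 m.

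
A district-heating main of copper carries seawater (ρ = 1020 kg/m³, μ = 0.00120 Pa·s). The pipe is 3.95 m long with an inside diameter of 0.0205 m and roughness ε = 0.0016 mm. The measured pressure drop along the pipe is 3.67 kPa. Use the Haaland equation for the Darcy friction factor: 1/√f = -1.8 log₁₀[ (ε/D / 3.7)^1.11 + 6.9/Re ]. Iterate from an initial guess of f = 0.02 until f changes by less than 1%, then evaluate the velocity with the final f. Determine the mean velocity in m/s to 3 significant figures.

V ≈ 1.21 m/s

Rearranging Darcy-Weisbach: V = √(2·ΔP·D/(f·L·ρ)). With ε/D = 1.6e-06/0.0205 = 7.8e-05, iterate starting from f = 0.02:
  f = 0.02 → V = √(2·3670·0.0205/(0.02·3.95·1020)) = 1.367 m/s; Re = ρVD/μ = 2.381e+04; f → 0.02479
  f = 0.02479 → V = 1.227 m/s; Re = 2.139e+04; f → 0.02545
  f = 0.02545 → V = 1.211 m/s; Re = 2.111e+04; f → 0.02553
Converged (Δf/f < 1%). With the final f = 0.02553: V = √(2·3670·0.0205/(0.02553·3.95·1020)) = 1.21 m/s.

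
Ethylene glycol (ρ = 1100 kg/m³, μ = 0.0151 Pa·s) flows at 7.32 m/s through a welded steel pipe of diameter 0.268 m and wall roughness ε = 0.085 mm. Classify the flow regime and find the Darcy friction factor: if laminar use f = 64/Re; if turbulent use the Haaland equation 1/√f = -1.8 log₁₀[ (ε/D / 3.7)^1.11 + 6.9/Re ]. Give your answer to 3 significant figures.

f ≈ 0.0183

Re = ρVD/μ = 1100·7.32·0.268/0.0151 = 1.429e+05.
Re > 4000 → turbulent. ε/D = 8.5e-05/0.268 = 0.000317; Haaland: 1/√f = -1.8 log₁₀[3.06e-05 + 4.83e-05] = 7.385, so f = 0.01833.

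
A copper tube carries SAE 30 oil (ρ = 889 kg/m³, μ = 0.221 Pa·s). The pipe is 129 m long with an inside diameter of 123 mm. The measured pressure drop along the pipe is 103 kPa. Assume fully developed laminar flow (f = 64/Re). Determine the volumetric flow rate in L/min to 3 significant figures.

For laminar flow, f = 64/Re with Re = ρVD/μ, so Darcy-Weisbach reduces to ΔP = 32μLV/D². Solving for V: V = ΔP·D²/(32μL) = 1.03e+05·(0.123)²/(32·0.221·129) = 1.708 m/s.
Check: Re = ρVD/μ = 889·1.708·0.123/0.221 = 845.1 < 2300, so the laminar assumption holds.
Q = V·A = 1.708·(π/4·0.123²) = 0.0203 m³/s = 1220 L/min.

Q ≈ 1220 L/min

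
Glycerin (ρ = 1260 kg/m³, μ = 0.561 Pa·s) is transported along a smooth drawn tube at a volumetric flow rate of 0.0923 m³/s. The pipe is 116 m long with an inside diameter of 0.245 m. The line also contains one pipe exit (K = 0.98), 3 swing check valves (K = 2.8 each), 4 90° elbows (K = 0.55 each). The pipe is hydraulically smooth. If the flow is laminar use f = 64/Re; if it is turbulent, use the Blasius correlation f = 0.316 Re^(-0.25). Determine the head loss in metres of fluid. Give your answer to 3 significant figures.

Cross-sectional area A = πD²/4 = π(0.245)²/4 = 0.04714 m²; mean velocity V = Q/A = 0.0923/0.04714 = 1.958 m/s.
Reynolds number Re = ρVD/μ = 1260 · 1.958 · 0.245 / 0.561 = 1077.
Re < 2300 → laminar flow, so f = 64/Re = 64/1077 = 0.05941 (the turbulent correlation is not needed).
Total minor-loss coefficient ΣK = 1·0.98 + 3·2.8 + 4·0.55 = 11.6.
ΔP = [f·L/D + ΣK]·(ρV²/2) = [0.05941·116/0.245 + 11.6]·(1260·1.958²/2) = [28.13 + 11.6]·2415 = 9.589e+04 Pa.
Head loss h_f = ΔP/(ρg) = 9.589e+04/(1260·9.81) = 7.76 m.

h_f ≈ 7.76 m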